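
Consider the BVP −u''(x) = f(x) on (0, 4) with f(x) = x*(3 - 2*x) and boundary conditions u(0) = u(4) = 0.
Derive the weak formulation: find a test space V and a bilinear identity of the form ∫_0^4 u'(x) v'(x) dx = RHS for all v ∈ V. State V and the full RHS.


V = H^1_0(0, 4) (so v(0) = v(4) = 0); weak form: ∫_0^4 u'v' dx = ∫_0^4 (x*(3 - 2*x)) v dx for all v ∈ V.

Multiply both sides by a test function v and integrate from 0 to 4:
  ∫_0^4 −u''(x) v(x) dx = ∫_0^4 f(x) v(x) dx.
Integrate the LHS by parts once:
  ∫_0^4 −u'' v dx = −[u'(x) v(x)]_0^4 + ∫_0^4 u'(x) v'(x) dx.
Thus ∫_0^4 u'(x) v'(x) dx = ∫_0^4 f(x) v(x) dx + [u'(x) v(x)]_0^4.
Choose V so that boundary terms are either known or forced to vanish.
u is Dirichlet: u(0) = u(4) = 0. Let V = H^1_0(0, 4); then v(0) = v(4) = 0, and [u' v]_0^4 = 0.
Weak formulation: find u (satisfying any essential BC) such that ∫_0^4 u'(x) v'(x) dx = ∫_0^4 f v dx for all v ∈ V.
Substituting f(x) = x*(3 - 2*x), the right-hand side is ∫_0^4 (x*(3 - 2*x)) v dx.


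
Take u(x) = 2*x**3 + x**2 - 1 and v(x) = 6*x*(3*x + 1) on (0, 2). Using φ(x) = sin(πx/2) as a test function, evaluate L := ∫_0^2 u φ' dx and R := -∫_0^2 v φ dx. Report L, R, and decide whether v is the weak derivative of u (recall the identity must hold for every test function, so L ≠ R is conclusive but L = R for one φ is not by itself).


LHS = -56/π + 192/π^3, RHS = -168/π + 576/π^3. No, v is not the weak derivative of u.

u(x) = 2*x**3 + x**2 - 1, classical derivative u'(x) = 6*x**2 + 2*x.
φ(x) = sin(πx/2), so φ'(x) = π*cos(π*x/2)/2.
Note φ(0) = φ(2) = 0, so the boundary term u·φ vanishes.
LHS = ∫_0^2 u(x) φ'(x) dx = ∫_0^2 (π*x^3*cos(π*x/2) + π*x^2*cos(π*x/2)/2 - π*cos(π*x/2)/2) dx. Term by term:
  ∫_0^2 -π*cos(π*x/2)/2 dx = 0;  ∫_0^2 π*x^3*cos(π*x/2) dx = -48/π + 192/π^3;  ∫_0^2 π*x^2*cos(π*x/2)/2 dx = -8/π.
Sum: 0 + -48/π + 192/π^3 − 8/π = -56/π + 192/π^3.
So LHS = -56/π + 192/π^3.
∫_0^2 v(x) φ(x) dx = ∫_0^2 (18*x^2*sin(π*x/2) + 6*x*sin(π*x/2)) dx. Term by term:
  ∫_0^2 6*x*sin(π*x/2) dx = 24/π;  ∫_0^2 18*x^2*sin(π*x/2) dx = -576/π^3 + 144/π.
Sum: 24/π + -576/π^3 + 144/π = -576/π^3 + 168/π.
So RHS = -∫_0^2 v(x) φ(x) dx = -168/π + 576/π^3.
LHS − RHS = -384/π^3 + 112/π ≠ 0, so the identity fails.
(For a valid weak derivative the identity must hold for EVERY test function, in particular this one. The failure shows v is NOT the weak derivative of u.)
Correct weak derivative would be u'(x) = 6*x**2 + 2*x.


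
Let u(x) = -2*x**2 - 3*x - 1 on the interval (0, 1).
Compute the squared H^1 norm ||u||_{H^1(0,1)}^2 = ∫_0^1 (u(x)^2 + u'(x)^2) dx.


||u||_{H^1}^2 = 577/15

The H^1 norm (squared) on an interval (0, L) is
  ||u||_{H^1}^2 = ∫_0^L u(x)^2 dx + ∫_0^L u'(x)^2 dx.
Compute u'(x) = -4*x - 3.
Then u(x)^2 = 4*x**4 + 12*x**3 + 13*x**2 + 6*x + 1 and u'(x)^2 = 16*x**2 + 24*x + 9.
Integrate each monomial from 0 to 1 using ∫_0^1 c·x^n dx = c·1^(n+1)/(n+1):
  ∫_0^1 u(x)^2 dx = ∫_0^1 (4*x^4 + 12*x^3 + 13*x^2 + 6*x + 1) dx. Term by term:
    ∫_0^1 4*x^4 dx = 4/5;  ∫_0^1 12*x^3 dx = 3;  ∫_0^1 13*x^2 dx = 13/3;
    ∫_0^1 6*x dx = 3;  ∫_0^1 1 dx = 1.
  Sum: 4/5 + 3 + 13/3 + 3 + 1 = 182/15.
  ∫_0^1 u'(x)^2 dx = ∫_0^1 (16*x^2 + 24*x + 9) dx. Term by term:
    ∫_0^1 16*x^2 dx = 16/3;  ∫_0^1 24*x dx = 12;  ∫_0^1 9 dx = 9.
  Sum: 16/3 + 12 + 9 = 79/3.
Adding: ||u||_{H^1}^2 = 182/15 + 79/3 = 577/15.


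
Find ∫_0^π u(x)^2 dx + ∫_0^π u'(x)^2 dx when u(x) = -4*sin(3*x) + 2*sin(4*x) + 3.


||u||_{H^1(0,π)}^2 = -16 + 123*π

u'(x) = -12*cos(3*x) + 8*cos(4*x).
Expand u² and (u')² and integrate term by term on (0, π), using: for integers n ≥ 1, ∫_0^π sin²(nx) dx = ∫_0^π cos²(nx) dx = π/2; for n ≠ n', ∫_0^π sin(nx)sin(n'x) dx = ∫_0^π cos(nx)cos(n'x) dx = 0; and by product-to-sum, ∫_0^π sin(nx)cos(n'x) dx = ½∫_0^π [sin((n+n')x) + sin((n−n')x)] dx, which is 0 when n+n' is even and 2n/(n²−n'²) when n+n' is odd (it need not vanish on (0, π)). For the constant mode: ∫_0^π 1 dx = π, ∫_0^π cos(nx) dx = 0, ∫_0^π sin(nx) dx = (1−(−1)^n)/n.
  u² squared terms: (3)²·∫1 dx = 9·π = 9*π;  (-4)²·∫sin(3x)² dx = 16·π/2 = 8*π;  (2)²·∫sin(4x)² dx = 4·π/2 = 2*π.
  u² cross terms: 2·(3)·(-4)·∫1·sin(3x) dx = -24·(2/3) = -16;  2·(3)·(2)·∫1·sin(4x) dx = 12·(0) = 0;  2·(-4)·(2)·∫sin(3x)·sin(4x) dx = -16·(0) = 0.
  So ∫_0^π u² dx = 9*π + 8*π + 2*π − 16 + 0 + 0 = -16 + 19*π.
  (u')² squared terms: (-12)²·∫cos(3x)² dx = 144·π/2 = 72*π;  (8)²·∫cos(4x)² dx = 64·π/2 = 32*π.
  (u')² cross terms: 2·(-12)·(8)·∫cos(3x)·cos(4x) dx = -192·(0) = 0.
  So ∫_0^π (u')² dx = 72*π + 32*π + 0 = 104*π.
||u||_{H^1}^2 = (-16 + 19*π) + (104*π) = -16 + 123*π.


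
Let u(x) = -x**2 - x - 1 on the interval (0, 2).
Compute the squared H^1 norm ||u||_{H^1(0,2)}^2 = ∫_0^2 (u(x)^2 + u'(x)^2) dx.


||u||_{H^1}^2 = 736/15

The H^1 norm (squared) on an interval (0, L) is
  ||u||_{H^1}^2 = ∫_0^L u(x)^2 dx + ∫_0^L u'(x)^2 dx.
Compute u'(x) = -2*x - 1.
Then u(x)^2 = x**4 + 2*x**3 + 3*x**2 + 2*x + 1 and u'(x)^2 = 4*x**2 + 4*x + 1.
Integrate each monomial from 0 to 2 using ∫_0^2 c·x^n dx = c·2^(n+1)/(n+1):
  ∫_0^2 u(x)^2 dx = ∫_0^2 (x^4 + 2*x^3 + 3*x^2 + 2*x + 1) dx. Term by term:
    ∫_0^2 x^4 dx = 32/5;  ∫_0^2 2*x^3 dx = 8;  ∫_0^2 3*x^2 dx = 8;
    ∫_0^2 2*x dx = 4;  ∫_0^2 1 dx = 2.
  Sum: 32/5 + 8 + 8 + 4 + 2 = 142/5.
  ∫_0^2 u'(x)^2 dx = ∫_0^2 (4*x^2 + 4*x + 1) dx. Term by term:
    ∫_0^2 4*x^2 dx = 32/3;  ∫_0^2 4*x dx = 8;  ∫_0^2 1 dx = 2.
  Sum: 32/3 + 8 + 2 = 62/3.
Adding: ||u||_{H^1}^2 = 142/5 + 62/3 = 736/15.


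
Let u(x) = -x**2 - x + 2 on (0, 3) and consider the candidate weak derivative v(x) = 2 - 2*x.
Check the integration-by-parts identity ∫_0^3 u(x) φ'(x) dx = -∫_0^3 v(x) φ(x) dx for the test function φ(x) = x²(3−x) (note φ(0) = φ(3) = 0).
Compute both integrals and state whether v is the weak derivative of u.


LHS = 621/20, RHS = 54/5. No, v is not the weak derivative of u.

u(x) = -x**2 - x + 2, classical derivative u'(x) = -2*x - 1.
φ(x) = x²(3−x), so φ'(x) = 3*x*(2 - x).
Note φ(0) = φ(3) = 0, so the boundary term u·φ vanishes.
LHS = ∫_0^3 u(x) φ'(x) dx = ∫_0^3 (3*x^4 - 3*x^3 - 12*x^2 + 12*x) dx. Term by term:
  ∫_0^3 3*x^4 dx = 729/5;  ∫_0^3 -3*x^3 dx = -243/4;  ∫_0^3 -12*x^2 dx = -108;
  ∫_0^3 12*x dx = 54.
Sum: 729/5 − 243/4 − 108 + 54 = 621/20.
So LHS = 621/20.
∫_0^3 v(x) φ(x) dx = ∫_0^3 (2*x^4 - 8*x^3 + 6*x^2) dx. Term by term:
  ∫_0^3 2*x^4 dx = 486/5;  ∫_0^3 -8*x^3 dx = -162;  ∫_0^3 6*x^2 dx = 54.
Sum: 486/5 − 162 + 54 = -54/5.
So RHS = -∫_0^3 v(x) φ(x) dx = 54/5.
LHS − RHS = 81/4 ≠ 0, so the identity fails.
(For a valid weak derivative the identity must hold for EVERY test function, in particular this one. The failure shows v is NOT the weak derivative of u.)
Correct weak derivative would be u'(x) = -2*x - 1.


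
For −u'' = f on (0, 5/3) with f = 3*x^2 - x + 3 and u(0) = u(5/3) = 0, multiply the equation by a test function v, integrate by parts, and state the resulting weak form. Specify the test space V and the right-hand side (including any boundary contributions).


V = H^1_0(0, 5/3) (so v(0) = v(5/3) = 0); weak form: ∫_0^5/3 u'v' dx = ∫_0^5/3 (3*x^2 - x + 3) v dx for all v ∈ V.

Multiply both sides by a test function v and integrate from 0 to 5/3:
  ∫_0^5/3 −u''(x) v(x) dx = ∫_0^5/3 f(x) v(x) dx.
Integrate the LHS by parts once:
  ∫_0^5/3 −u'' v dx = −[u'(x) v(x)]_0^5/3 + ∫_0^5/3 u'(x) v'(x) dx.
Thus ∫_0^5/3 u'(x) v'(x) dx = ∫_0^5/3 f(x) v(x) dx + [u'(x) v(x)]_0^5/3.
Choose V so that boundary terms are either known or forced to vanish.
u is Dirichlet: u(0) = u(5/3) = 0. Let V = H^1_0(0, 5/3); then v(0) = v(5/3) = 0, and [u' v]_0^5/3 = 0.
Weak formulation: find u (satisfying any essential BC) such that ∫_0^5/3 u'(x) v'(x) dx = ∫_0^5/3 f v dx for all v ∈ V.
Substituting f(x) = 3*x^2 - x + 3, the right-hand side is ∫_0^5/3 (3*x^2 - x + 3) v dx.


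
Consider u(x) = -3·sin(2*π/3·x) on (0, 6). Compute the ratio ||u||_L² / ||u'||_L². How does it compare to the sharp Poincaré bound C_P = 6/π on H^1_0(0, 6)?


||u||_L² / ||u'||_L² = 3/(2*π) < C_P = 6/π.

u(x) = -3·sin(2*π/3·x), so u'(x) = -2*π*cos(2*π*x/3).
Writing u(x) = A·sin(kπx/L) with A = -3 and k = 4, use ∫_0^L sin²(kπx/L) dx = L/2 and ∫_0^L cos²(kπx/L) dx = L/2.
u² = 9·sin²(2*π/3·x) and (u')² = 4*π^2·cos²(2*π/3·x), and each of sin², cos² integrates to L/2 = 3 over (0, 6).
∫_0^6 u² dx = 27, so ||u||_L² = 3*sqrt(3).
∫_0^6 (u')² dx = 12*π^2, so ||u'||_L² = 2*sqrt(3)*π.
Ratio ||u||_L² / ||u'||_L² = 3/(2*π).
Sharp Poincaré constant on H^1_0(0, 6) is C_P = L/π = 6/π, achieved by sin(π/6·x).
This is the k = 4 harmonic; the ratio L/(kπ) is strictly less than C_P = L/π, consistent with the sharp inequality ||u||_L² ≤ C_P ||u'||_L².


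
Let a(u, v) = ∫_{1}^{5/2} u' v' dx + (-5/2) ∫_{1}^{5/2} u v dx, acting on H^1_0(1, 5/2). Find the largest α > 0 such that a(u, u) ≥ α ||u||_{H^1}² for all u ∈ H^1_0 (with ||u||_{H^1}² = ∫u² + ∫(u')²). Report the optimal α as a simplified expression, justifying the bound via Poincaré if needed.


α = (-45 + 8*π^2)/(2*(9 + 4*π^2))

Coercivity of a(·,·) on H^1_0(1, 5/2) means a(u, u) ≥ α ||u||_{H^1}² for every u ∈ H^1_0.
The interval has length L = 3/2, and Poincaré/coercivity depend only on L. Here a(u, u) = ∫(u')² + (-5/2)·∫u².
Here c = -5/2 < 0 with |c| < (π/L)² = 4*π^2/9, so coercivity still holds. The condition a(u,u) ≥ α||u||_{H^1}² reads (1−α)∫(u')² ≥ (α−c)∫u². Any admissible α is ≤ 1 (rapidly oscillating u have ∫u²/∫(u')² → 0), and α = 1 would force 0 ≥ (1−c)∫u², impossible since c < 1; so 1−α > 0. By the sharp Poincaré inequality on H^1_0 of an interval of length L, ∫(u')² ≥ (π/L)²∫u² with equality for the first sine mode sin(π(x−x₀)/L) (x₀ the left endpoint), so the inequality holds for all u iff (1−α)(π/L)² ≥ α − c, i.e. α ≤ ((π/L)² + c)/((π/L)² + 1) = (1 + c(L/π)²)/(1 + (L/π)²). (Direct route, valid since c ≤ 0: Poincaré gives c∫u² ≥ c(L/π)²∫(u')², so a(u,u) ≥ (1 + c(L/π)²)∫(u')², while ||u||_{H^1}² ≤ (1 + (L/π)²)∫(u')²; dividing yields the same α.) With (π/L)² = 4*π^2/9 and c = -5/2, the largest admissible constant is α = ((π/L)² + c)/((π/L)² + 1).
Simplifying, α = (-45 + 8*π^2)/(2*(9 + 4*π^2)).


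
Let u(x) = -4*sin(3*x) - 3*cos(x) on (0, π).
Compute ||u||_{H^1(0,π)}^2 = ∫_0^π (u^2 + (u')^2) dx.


||u||_{H^1(0,π)}^2 = 89*π

u'(x) = 3*sin(x) - 12*cos(3*x).
Expand u² and (u')² and integrate term by term on (0, π), using: for integers n ≥ 1, ∫_0^π sin²(nx) dx = ∫_0^π cos²(nx) dx = π/2; for n ≠ n', ∫_0^π sin(nx)sin(n'x) dx = ∫_0^π cos(nx)cos(n'x) dx = 0; and by product-to-sum, ∫_0^π sin(nx)cos(n'x) dx = ½∫_0^π [sin((n+n')x) + sin((n−n')x)] dx, which is 0 when n+n' is even and 2n/(n²−n'²) when n+n' is odd (it need not vanish on (0, π)).
  u² squared terms: (-4)²·∫sin(3x)² dx = 16·π/2 = 8*π;  (-3)²·∫cos(x)² dx = 9·π/2 = 9*π/2.
  u² cross terms: 2·(-4)·(-3)·∫sin(3x)·cos(x) dx = 24·(0) = 0.
  So ∫_0^π u² dx = 8*π + 9*π/2 + 0 = 25*π/2.
  (u')² squared terms: (-12)²·∫cos(3x)² dx = 144·π/2 = 72*π;  (3)²·∫sin(x)² dx = 9·π/2 = 9*π/2.
  (u')² cross terms: 2·(-12)·(3)·∫cos(3x)·sin(x) dx = -72·(0) = 0.
  So ∫_0^π (u')² dx = 72*π + 9*π/2 + 0 = 153*π/2.
||u||_{H^1}^2 = (25*π/2) + (153*π/2) = 89*π.


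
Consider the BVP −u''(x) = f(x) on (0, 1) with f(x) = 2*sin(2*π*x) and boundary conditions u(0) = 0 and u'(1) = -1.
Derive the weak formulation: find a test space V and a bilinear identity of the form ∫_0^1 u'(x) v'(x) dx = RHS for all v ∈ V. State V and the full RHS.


V = {v ∈ H^1(0, 1) : v(0) = 0} (test functions vanish at x = 0 where u is specified); weak form: ∫_0^1 u'v' dx = ∫_0^1 (2*sin(2*π*x)) v dx − v(1) for all v ∈ V.

Multiply both sides by a test function v and integrate from 0 to 1:
  ∫_0^1 −u''(x) v(x) dx = ∫_0^1 f(x) v(x) dx.
Integrate the LHS by parts once:
  ∫_0^1 −u'' v dx = −[u'(x) v(x)]_0^1 + ∫_0^1 u'(x) v'(x) dx.
Thus ∫_0^1 u'(x) v'(x) dx = ∫_0^1 f(x) v(x) dx + [u'(x) v(x)]_0^1.
Choose V so that boundary terms are either known or forced to vanish.
Mixed BC: u(0) = 0 (Dirichlet) and u'(1) = -1 (Neumann). Define V = {v ∈ H^1(0, 1) : v(0) = 0}. Then [u' v]_0^1 = u'(1)·v(1) − u'(0)·0 = − v(1).
Weak formulation: find u (satisfying any essential BC) such that ∫_0^1 u'(x) v'(x) dx = ∫_0^1 f v dx − v(1) for all v ∈ V (Dirichlet at 0 absorbed into V; Neumann datum at x = 1 contributes the boundary term).
Substituting f(x) = 2*sin(2*π*x), the right-hand side is ∫_0^1 (2*sin(2*π*x)) v dx − v(1).


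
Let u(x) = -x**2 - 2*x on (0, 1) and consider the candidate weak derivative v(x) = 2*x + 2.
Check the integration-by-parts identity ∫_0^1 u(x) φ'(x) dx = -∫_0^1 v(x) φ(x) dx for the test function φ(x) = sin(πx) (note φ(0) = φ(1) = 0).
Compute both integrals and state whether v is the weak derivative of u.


LHS = 6/π, RHS = -6/π. No, v is not the weak derivative of u.

u(x) = -x**2 - 2*x, classical derivative u'(x) = -2*x - 2.
φ(x) = sin(πx), so φ'(x) = π*cos(π*x).
Note φ(0) = φ(1) = 0, so the boundary term u·φ vanishes.
LHS = ∫_0^1 u(x) φ'(x) dx = ∫_0^1 (-π*x^2*cos(π*x) - 2*π*x*cos(π*x)) dx. Term by term:
  ∫_0^1 -π*x^2*cos(π*x) dx = 2/π;  ∫_0^1 -2*π*x*cos(π*x) dx = 4/π.
Sum: 2/π + 4/π = 6/π.
So LHS = 6/π.
∫_0^1 v(x) φ(x) dx = ∫_0^1 (2*x*sin(π*x) + 2*sin(π*x)) dx. Term by term:
  ∫_0^1 2*sin(π*x) dx = 4/π;  ∫_0^1 2*x*sin(π*x) dx = 2/π.
Sum: 4/π + 2/π = 6/π.
So RHS = -∫_0^1 v(x) φ(x) dx = -6/π.
LHS − RHS = 12/π ≠ 0, so the identity fails.
(For a valid weak derivative the identity must hold for EVERY test function, in particular this one. The failure shows v is NOT the weak derivative of u.)
Correct weak derivative would be u'(x) = -2*x - 2.


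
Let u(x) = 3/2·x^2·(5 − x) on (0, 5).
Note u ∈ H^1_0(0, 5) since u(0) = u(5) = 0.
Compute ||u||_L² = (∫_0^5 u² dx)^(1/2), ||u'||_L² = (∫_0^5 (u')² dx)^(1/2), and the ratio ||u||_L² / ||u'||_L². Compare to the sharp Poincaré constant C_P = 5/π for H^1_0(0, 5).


||u||_L² / ||u'||_L² = 5*sqrt(14)/14 < C_P = 5/π.

u(x) = 3/2·x^2·(5 − x), so u'(x) = 3*x*(10 - 3*x)/2.
u(x) = 3/2·x^2·(5 − x) vanishes at x = 0 and x = 5, so u ∈ H^1_0(0, 5). Differentiate via the product rule and integrate the resulting polynomials term by term.
  ∫_0^5 u² dx = ∫_0^5 (9*x^6/4 - 45*x^5/2 + 225*x^4/4) dx. Term by term:
    ∫_0^5 9*x^6/4 dx = 703125/28;  ∫_0^5 -45*x^5/2 dx = -234375/4;  ∫_0^5 225*x^4/4 dx = 140625/4.
  Sum: 703125/28 − 234375/4 + 140625/4 = 46875/28.
  ∫_0^5 (u')² dx = ∫_0^5 (81*x^4/4 - 135*x^3 + 225*x^2) dx. Term by term:
    ∫_0^5 81*x^4/4 dx = 50625/4;  ∫_0^5 -135*x^3 dx = -84375/4;  ∫_0^5 225*x^2 dx = 9375.
  Sum: 50625/4 − 84375/4 + 9375 = 1875/2.
∫_0^5 u² dx = 46875/28, so ||u||_L² = 125*sqrt(21)/14.
∫_0^5 (u')² dx = 1875/2, so ||u'||_L² = 25*sqrt(6)/2.
Ratio ||u||_L² / ||u'||_L² = 5*sqrt(14)/14.
Sharp Poincaré constant on H^1_0(0, 5) is C_P = L/π = 5/π, achieved by sin(π/5·x).
A polynomial bump cannot attain the sharp Poincaré constant (only the first sine eigenfunction does), so the ratio is strictly less than C_P, consistent with ||u||_L² ≤ C_P ||u'||_L².


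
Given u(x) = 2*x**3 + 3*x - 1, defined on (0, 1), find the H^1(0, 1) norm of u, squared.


||u||_{H^1}^2 = 1091/35

The H^1 norm (squared) on an interval (0, L) is
  ||u||_{H^1}^2 = ∫_0^L u(x)^2 dx + ∫_0^L u'(x)^2 dx.
Compute u'(x) = 6*x**2 + 3.
Then u(x)^2 = 4*x**6 + 12*x**4 - 4*x**3 + 9*x**2 - 6*x + 1 and u'(x)^2 = 36*x**4 + 36*x**2 + 9.
Integrate each monomial from 0 to 1 using ∫_0^1 c·x^n dx = c·1^(n+1)/(n+1):
  ∫_0^1 u(x)^2 dx = ∫_0^1 (4*x^6 + 12*x^4 - 4*x^3 + 9*x^2 - 6*x + 1) dx. Term by term:
    ∫_0^1 4*x^6 dx = 4/7;  ∫_0^1 12*x^4 dx = 12/5;  ∫_0^1 -4*x^3 dx = -1;
    ∫_0^1 9*x^2 dx = 3;  ∫_0^1 -6*x dx = -3;  ∫_0^1 1 dx = 1.
  Sum: 4/7 + 12/5 − 1 + 3 − 3 + 1 = 104/35.
  ∫_0^1 u'(x)^2 dx = ∫_0^1 (36*x^4 + 36*x^2 + 9) dx. Term by term:
    ∫_0^1 36*x^4 dx = 36/5;  ∫_0^1 36*x^2 dx = 12;  ∫_0^1 9 dx = 9.
  Sum: 36/5 + 12 + 9 = 141/5.
Adding: ||u||_{H^1}^2 = 104/35 + 141/5 = 1091/35.


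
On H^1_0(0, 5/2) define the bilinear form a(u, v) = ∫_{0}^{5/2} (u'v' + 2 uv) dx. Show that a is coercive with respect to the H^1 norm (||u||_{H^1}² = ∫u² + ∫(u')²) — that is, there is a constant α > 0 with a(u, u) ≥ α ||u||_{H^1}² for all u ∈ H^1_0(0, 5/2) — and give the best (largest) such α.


α = 1

Coercivity of a(·,·) on H^1_0(0, 5/2) means a(u, u) ≥ α ||u||_{H^1}² for every u ∈ H^1_0.
The interval has length L = 5/2, and Poincaré/coercivity depend only on L. Here a(u, u) = ∫(u')² + (2)·∫u².
Here c = 2 ≥ 1, so a(u,u) = ∫(u')² + c∫u² ≥ ∫(u')² + ∫u² = ||u||_{H^1}², i.e. α = 1 works. No larger α is possible: a(u,u) ≥ α||u||_{H^1}² means (1−α)∫(u')² ≥ (α−c)∫u², and for the modes u_n = sin(nπ(x−x₀)/L) (x₀ the left endpoint) one has ∫u_n²/∫(u_n')² = (L/(nπ))² → 0, so a(u_n,u_n)/||u_n||_{H^1}² → 1. Hence the optimal constant is α = 1.
Therefore α = 1.


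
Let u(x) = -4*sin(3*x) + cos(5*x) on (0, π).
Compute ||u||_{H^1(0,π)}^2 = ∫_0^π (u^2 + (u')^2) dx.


||u||_{H^1(0,π)}^2 = 93*π

u'(x) = -5*sin(5*x) - 12*cos(3*x).
Expand u² and (u')² and integrate term by term on (0, π), using: for integers n ≥ 1, ∫_0^π sin²(nx) dx = ∫_0^π cos²(nx) dx = π/2; for n ≠ n', ∫_0^π sin(nx)sin(n'x) dx = ∫_0^π cos(nx)cos(n'x) dx = 0; and by product-to-sum, ∫_0^π sin(nx)cos(n'x) dx = ½∫_0^π [sin((n+n')x) + sin((n−n')x)] dx, which is 0 when n+n' is even and 2n/(n²−n'²) when n+n' is odd (it need not vanish on (0, π)).
  u² squared terms: (-4)²·∫sin(3x)² dx = 16·π/2 = 8*π;  (1)²·∫cos(5x)² dx = 1·π/2 = π/2.
  u² cross terms: 2·(-4)·(1)·∫sin(3x)·cos(5x) dx = -8·(0) = 0.
  So ∫_0^π u² dx = 8*π + π/2 + 0 = 17*π/2.
  (u')² squared terms: (-12)²·∫cos(3x)² dx = 144·π/2 = 72*π;  (-5)²·∫sin(5x)² dx = 25·π/2 = 25*π/2.
  (u')² cross terms: 2·(-12)·(-5)·∫cos(3x)·sin(5x) dx = 120·(0) = 0.
  So ∫_0^π (u')² dx = 72*π + 25*π/2 + 0 = 169*π/2.
||u||_{H^1}^2 = (17*π/2) + (169*π/2) = 93*π.


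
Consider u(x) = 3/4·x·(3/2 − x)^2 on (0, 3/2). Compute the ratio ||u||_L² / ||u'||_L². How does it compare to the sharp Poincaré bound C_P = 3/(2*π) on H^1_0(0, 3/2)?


||u||_L² / ||u'||_L² = 3*sqrt(14)/28 < C_P = 3/(2*π).

u(x) = 3/4·x·(3/2 − x)^2, so u'(x) = 9*x^2/4 - 9*x/2 + 27/16.
u(x) = 3/4·x·(3/2 − x)^2 vanishes at x = 0 and x = 3/2, so u ∈ H^1_0(0, 3/2). Differentiate via the product rule and integrate the resulting polynomials term by term.
  ∫_0^3/2 u² dx = ∫_0^3/2 (9*x^6/16 - 27*x^5/8 + 243*x^4/32 - 243*x^3/32 + 729*x^2/256) dx. Term by term:
    ∫_0^3/2 9*x^6/16 dx = 19683/14336;  ∫_0^3/2 -27*x^5/8 dx = -6561/1024;  ∫_0^3/2 243*x^4/32 dx = 59049/5120;
    ∫_0^3/2 -243*x^3/32 dx = -19683/2048;  ∫_0^3/2 729*x^2/256 dx = 6561/2048.
  Sum: 19683/14336 − 6561/1024 + 59049/5120 − 19683/2048 + 6561/2048 = 6561/71680.
  ∫_0^3/2 (u')² dx = ∫_0^3/2 (81*x^4/16 - 81*x^3/4 + 891*x^2/32 - 243*x/16 + 729/256) dx. Term by term:
    ∫_0^3/2 81*x^4/16 dx = 19683/2560;  ∫_0^3/2 -81*x^3/4 dx = -6561/256;  ∫_0^3/2 891*x^2/32 dx = 8019/256;
    ∫_0^3/2 -243*x/16 dx = -2187/128;  ∫_0^3/2 729/256 dx = 2187/512.
  Sum: 19683/2560 − 6561/256 + 8019/256 − 2187/128 + 2187/512 = 729/1280.
∫_0^3/2 u² dx = 6561/71680, so ||u||_L² = 81*sqrt(70)/2240.
∫_0^3/2 (u')² dx = 729/1280, so ||u'||_L² = 27*sqrt(5)/80.
Ratio ||u||_L² / ||u'||_L² = 3*sqrt(14)/28.
Sharp Poincaré constant on H^1_0(0, 3/2) is C_P = L/π = 3/(2*π), achieved by sin(2*π/3·x).
A polynomial bump cannot attain the sharp Poincaré constant (only the first sine eigenfunction does), so the ratio is strictly less than C_P, consistent with ||u||_L² ≤ C_P ||u'||_L².


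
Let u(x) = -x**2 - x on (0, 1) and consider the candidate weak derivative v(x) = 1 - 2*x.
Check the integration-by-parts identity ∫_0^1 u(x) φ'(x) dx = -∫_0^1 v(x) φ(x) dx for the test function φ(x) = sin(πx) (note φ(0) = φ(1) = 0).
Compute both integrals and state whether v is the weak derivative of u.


LHS = 4/π, RHS = 0. No, v is not the weak derivative of u.

u(x) = -x**2 - x, classical derivative u'(x) = -2*x - 1.
φ(x) = sin(πx), so φ'(x) = π*cos(π*x).
Note φ(0) = φ(1) = 0, so the boundary term u·φ vanishes.
LHS = ∫_0^1 u(x) φ'(x) dx = ∫_0^1 (-π*x^2*cos(π*x) - π*x*cos(π*x)) dx. Term by term:
  ∫_0^1 -π*x*cos(π*x) dx = 2/π;  ∫_0^1 -π*x^2*cos(π*x) dx = 2/π.
Sum: 2/π + 2/π = 4/π.
So LHS = 4/π.
∫_0^1 v(x) φ(x) dx = ∫_0^1 (-2*x*sin(π*x) + sin(π*x)) dx. Term by term:
  ∫_0^1 -2*x*sin(π*x) dx = -2/π;  ∫_0^1 sin(π*x) dx = 2/π.
Sum: -2/π + 2/π = 0.
So RHS = -∫_0^1 v(x) φ(x) dx = 0.
LHS − RHS = 4/π ≠ 0, so the identity fails.
(For a valid weak derivative the identity must hold for EVERY test function, in particular this one. The failure shows v is NOT the weak derivative of u.)
Correct weak derivative would be u'(x) = -2*x - 1.


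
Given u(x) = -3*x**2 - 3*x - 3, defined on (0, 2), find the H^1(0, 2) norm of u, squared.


||u||_{H^1}^2 = 2208/5

The H^1 norm (squared) on an interval (0, L) is
  ||u||_{H^1}^2 = ∫_0^L u(x)^2 dx + ∫_0^L u'(x)^2 dx.
Compute u'(x) = -6*x - 3.
Then u(x)^2 = 9*x**4 + 18*x**3 + 27*x**2 + 18*x + 9 and u'(x)^2 = 36*x**2 + 36*x + 9.
Integrate each monomial from 0 to 2 using ∫_0^2 c·x^n dx = c·2^(n+1)/(n+1):
  ∫_0^2 u(x)^2 dx = ∫_0^2 (9*x^4 + 18*x^3 + 27*x^2 + 18*x + 9) dx. Term by term:
    ∫_0^2 9*x^4 dx = 288/5;  ∫_0^2 18*x^3 dx = 72;  ∫_0^2 27*x^2 dx = 72;
    ∫_0^2 18*x dx = 36;  ∫_0^2 9 dx = 18.
  Sum: 288/5 + 72 + 72 + 36 + 18 = 1278/5.
  ∫_0^2 u'(x)^2 dx = ∫_0^2 (36*x^2 + 36*x + 9) dx. Term by term:
    ∫_0^2 36*x^2 dx = 96;  ∫_0^2 36*x dx = 72;  ∫_0^2 9 dx = 18.
  Sum: 96 + 72 + 18 = 186.
Adding: ||u||_{H^1}^2 = 1278/5 + 186 = 2208/5.


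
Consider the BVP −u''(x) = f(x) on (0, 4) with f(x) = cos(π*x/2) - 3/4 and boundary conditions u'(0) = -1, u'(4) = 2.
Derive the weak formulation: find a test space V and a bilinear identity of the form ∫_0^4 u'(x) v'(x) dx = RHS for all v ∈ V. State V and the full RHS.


V = H^1(0, 4) (v unrestricted at boundary; u is determined up to an additive constant); weak form: ∫_0^4 u'v' dx = ∫_0^4 (cos(π*x/2) - 3/4) v dx + 2·v(4) + v(0) for all v ∈ V.

Multiply both sides by a test function v and integrate from 0 to 4:
  ∫_0^4 −u''(x) v(x) dx = ∫_0^4 f(x) v(x) dx.
Integrate the LHS by parts once:
  ∫_0^4 −u'' v dx = −[u'(x) v(x)]_0^4 + ∫_0^4 u'(x) v'(x) dx.
Thus ∫_0^4 u'(x) v'(x) dx = ∫_0^4 f(x) v(x) dx + [u'(x) v(x)]_0^4.
Choose V so that boundary terms are either known or forced to vanish.
u has inhomogeneous Neumann u'(0) = -1, u'(4) = 2. [u' v]_0^4 = (2)·v(4) − (-1)·v(0) = 2·v(4) + v(0). Take V = H^1(0, 4); boundary term becomes part of RHS.
Weak formulation: find u (satisfying any essential BC) such that ∫_0^4 u'(x) v'(x) dx = ∫_0^4 f v dx + 2·v(4) + v(0) for all v ∈ V (Neumann data are natural BCs: they enter the RHS as boundary terms).
Substituting f(x) = cos(π*x/2) - 3/4, the right-hand side is ∫_0^4 (cos(π*x/2) - 3/4) v dx + 2·v(4) + v(0).
Compatibility check (pure Neumann): taking v ≡ 1 ∈ V gives 0 = ∫_0^4 f dx + (2) − (-1), i.e. ∫_0^4 f dx must equal u'(0) − u'(4) = -3. Indeed ∫_0^4 (cos(π*x/2) - 3/4) dx = -3, so the data are compatible. The solution is then unique only up to an additive constant (fix it e.g. by requiring ∫_0^4 u dx = 0).


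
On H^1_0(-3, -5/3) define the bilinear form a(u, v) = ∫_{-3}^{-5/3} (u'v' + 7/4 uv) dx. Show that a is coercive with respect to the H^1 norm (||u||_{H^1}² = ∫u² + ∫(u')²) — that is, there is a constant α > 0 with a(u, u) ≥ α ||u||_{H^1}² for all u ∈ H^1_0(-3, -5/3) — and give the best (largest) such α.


α = 1

Coercivity of a(·,·) on H^1_0(-3, -5/3) means a(u, u) ≥ α ||u||_{H^1}² for every u ∈ H^1_0.
The interval has length L = 4/3, and Poincaré/coercivity depend only on L. Here a(u, u) = ∫(u')² + (7/4)·∫u².
Here c = 7/4 ≥ 1, so a(u,u) = ∫(u')² + c∫u² ≥ ∫(u')² + ∫u² = ||u||_{H^1}², i.e. α = 1 works. No larger α is possible: a(u,u) ≥ α||u||_{H^1}² means (1−α)∫(u')² ≥ (α−c)∫u², and for the modes u_n = sin(nπ(x−x₀)/L) (x₀ the left endpoint) one has ∫u_n²/∫(u_n')² = (L/(nπ))² → 0, so a(u_n,u_n)/||u_n||_{H^1}² → 1. Hence the optimal constant is α = 1.
Therefore α = 1.


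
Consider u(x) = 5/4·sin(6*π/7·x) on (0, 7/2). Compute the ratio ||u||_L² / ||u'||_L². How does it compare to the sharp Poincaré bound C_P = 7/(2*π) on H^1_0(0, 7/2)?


||u||_L² / ||u'||_L² = 7/(6*π) < C_P = 7/(2*π).

u(x) = 5/4·sin(6*π/7·x), so u'(x) = 15*π*cos(6*π*x/7)/14.
Writing u(x) = A·sin(kπx/L) with A = 5/4 and k = 3, use ∫_0^L sin²(kπx/L) dx = L/2 and ∫_0^L cos²(kπx/L) dx = L/2.
u² = 25/16·sin²(6*π/7·x) and (u')² = 225*π^2/196·cos²(6*π/7·x), and each of sin², cos² integrates to L/2 = 7/4 over (0, 7/2).
∫_0^7/2 u² dx = 175/64, so ||u||_L² = 5*sqrt(7)/8.
∫_0^7/2 (u')² dx = 225*π^2/112, so ||u'||_L² = 15*sqrt(7)*π/28.
Ratio ||u||_L² / ||u'||_L² = 7/(6*π).
Sharp Poincaré constant on H^1_0(0, 7/2) is C_P = L/π = 7/(2*π), achieved by sin(2*π/7·x).
This is the k = 3 harmonic; the ratio L/(kπ) is strictly less than C_P = L/π, consistent with the sharp inequality ||u||_L² ≤ C_P ||u'||_L².


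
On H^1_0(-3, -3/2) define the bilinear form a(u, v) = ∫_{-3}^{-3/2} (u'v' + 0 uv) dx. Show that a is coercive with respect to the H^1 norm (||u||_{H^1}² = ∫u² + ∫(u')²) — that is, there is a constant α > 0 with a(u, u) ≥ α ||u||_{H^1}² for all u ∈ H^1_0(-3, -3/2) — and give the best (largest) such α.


α = 4*π^2/(9 + 4*π^2)

Coercivity of a(·,·) on H^1_0(-3, -3/2) means a(u, u) ≥ α ||u||_{H^1}² for every u ∈ H^1_0.
The interval has length L = 3/2, and Poincaré/coercivity depend only on L. Here a(u, u) = ∫(u')² + (0)·∫u².
Here c = 0, so a(u,u) = ∫(u')² alone. The condition a(u,u) ≥ α||u||_{H^1}² reads (1−α)∫(u')² ≥ (α−c)∫u². Any admissible α is ≤ 1 (rapidly oscillating u have ∫u²/∫(u')² → 0), and α = 1 would force 0 ≥ (1−c)∫u², impossible since c < 1; so 1−α > 0. By the sharp Poincaré inequality on H^1_0 of an interval of length L, ∫(u')² ≥ (π/L)²∫u² with equality for the first sine mode sin(π(x−x₀)/L) (x₀ the left endpoint), so the inequality holds for all u iff (1−α)(π/L)² ≥ α − c, i.e. α ≤ ((π/L)² + c)/((π/L)² + 1) = (1 + c(L/π)²)/(1 + (L/π)²). (Direct route, valid since c ≤ 0: Poincaré gives c∫u² ≥ c(L/π)²∫(u')², so a(u,u) ≥ (1 + c(L/π)²)∫(u')², while ||u||_{H^1}² ≤ (1 + (L/π)²)∫(u')²; dividing yields the same α.) With (π/L)² = 4*π^2/9 and c = 0, the largest admissible constant is α = ((π/L)² + c)/((π/L)² + 1).
Simplifying, α = 4*π^2/(9 + 4*π^2).


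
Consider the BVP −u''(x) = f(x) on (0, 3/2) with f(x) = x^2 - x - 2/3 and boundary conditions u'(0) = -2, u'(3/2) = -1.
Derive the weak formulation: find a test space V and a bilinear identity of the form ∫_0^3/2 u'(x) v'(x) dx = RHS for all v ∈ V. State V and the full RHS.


V = H^1(0, 3/2) (v unrestricted at boundary; u is determined up to an additive constant); weak form: ∫_0^3/2 u'v' dx = ∫_0^3/2 (x^2 - x - 2/3) v dx − v(3/2) + 2·v(0) for all v ∈ V.

Multiply both sides by a test function v and integrate from 0 to 3/2:
  ∫_0^3/2 −u''(x) v(x) dx = ∫_0^3/2 f(x) v(x) dx.
Integrate the LHS by parts once:
  ∫_0^3/2 −u'' v dx = −[u'(x) v(x)]_0^3/2 + ∫_0^3/2 u'(x) v'(x) dx.
Thus ∫_0^3/2 u'(x) v'(x) dx = ∫_0^3/2 f(x) v(x) dx + [u'(x) v(x)]_0^3/2.
Choose V so that boundary terms are either known or forced to vanish.
u has inhomogeneous Neumann u'(0) = -2, u'(3/2) = -1. [u' v]_0^3/2 = (-1)·v(3/2) − (-2)·v(0) = − v(3/2) + 2·v(0). Take V = H^1(0, 3/2); boundary term becomes part of RHS.
Weak formulation: find u (satisfying any essential BC) such that ∫_0^3/2 u'(x) v'(x) dx = ∫_0^3/2 f v dx − v(3/2) + 2·v(0) for all v ∈ V (Neumann data are natural BCs: they enter the RHS as boundary terms).
Substituting f(x) = x^2 - x - 2/3, the right-hand side is ∫_0^3/2 (x^2 - x - 2/3) v dx − v(3/2) + 2·v(0).
Compatibility check (pure Neumann): taking v ≡ 1 ∈ V gives 0 = ∫_0^3/2 f dx + (-1) − (-2), i.e. ∫_0^3/2 f dx must equal u'(0) − u'(3/2) = -1. Indeed ∫_0^3/2 (x^2 - x - 2/3) dx = -1, so the data are compatible. The solution is then unique only up to an additive constant (fix it e.g. by requiring ∫_0^3/2 u dx = 0).


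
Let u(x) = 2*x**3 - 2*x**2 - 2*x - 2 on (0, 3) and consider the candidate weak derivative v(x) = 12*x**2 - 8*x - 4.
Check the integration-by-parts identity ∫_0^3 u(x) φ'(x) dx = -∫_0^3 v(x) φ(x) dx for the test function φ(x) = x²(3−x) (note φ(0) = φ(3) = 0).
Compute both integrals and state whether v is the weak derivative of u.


LHS = -837/10, RHS = -837/5. No, v is not the weak derivative of u.

u(x) = 2*x**3 - 2*x**2 - 2*x - 2, classical derivative u'(x) = 6*x**2 - 4*x - 2.
φ(x) = x²(3−x), so φ'(x) = 3*x*(2 - x).
Note φ(0) = φ(3) = 0, so the boundary term u·φ vanishes.
LHS = ∫_0^3 u(x) φ'(x) dx = ∫_0^3 (-6*x^5 + 18*x^4 - 6*x^3 - 6*x^2 - 12*x) dx. Term by term:
  ∫_0^3 -6*x^5 dx = -729;  ∫_0^3 18*x^4 dx = 4374/5;  ∫_0^3 -6*x^3 dx = -243/2;
  ∫_0^3 -6*x^2 dx = -54;  ∫_0^3 -12*x dx = -54.
Sum: -729 + 4374/5 − 243/2 − 54 − 54 = -837/10.
So LHS = -837/10.
∫_0^3 v(x) φ(x) dx = ∫_0^3 (-12*x^5 + 44*x^4 - 20*x^3 - 12*x^2) dx. Term by term:
  ∫_0^3 -12*x^5 dx = -1458;  ∫_0^3 44*x^4 dx = 10692/5;  ∫_0^3 -20*x^3 dx = -405;
  ∫_0^3 -12*x^2 dx = -108.
Sum: -1458 + 10692/5 − 405 − 108 = 837/5.
So RHS = -∫_0^3 v(x) φ(x) dx = -837/5.
LHS − RHS = 837/10 ≠ 0, so the identity fails.
(For a valid weak derivative the identity must hold for EVERY test function, in particular this one. The failure shows v is NOT the weak derivative of u.)
Correct weak derivative would be u'(x) = 6*x**2 - 4*x - 2.


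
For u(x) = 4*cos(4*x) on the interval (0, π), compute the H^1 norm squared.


||u||_{H^1(0,π)}^2 = 136*π

u'(x) = -16*sin(4*x).
Expand u² and (u')² and integrate term by term on (0, π), using: for integers n ≥ 1, ∫_0^π sin²(nx) dx = ∫_0^π cos²(nx) dx = π/2; for n ≠ n', ∫_0^π sin(nx)sin(n'x) dx = ∫_0^π cos(nx)cos(n'x) dx = 0; and by product-to-sum, ∫_0^π sin(nx)cos(n'x) dx = ½∫_0^π [sin((n+n')x) + sin((n−n')x)] dx, which is 0 when n+n' is even and 2n/(n²−n'²) when n+n' is odd (it need not vanish on (0, π)).
  u² squared terms: (4)²·∫cos(4x)² dx = 16·π/2 = 8*π.
  So ∫_0^π u² dx = 8*π.
  (u')² squared terms: (-16)²·∫sin(4x)² dx = 256·π/2 = 128*π.
  So ∫_0^π (u')² dx = 128*π.
||u||_{H^1}^2 = (8*π) + (128*π) = 136*π.


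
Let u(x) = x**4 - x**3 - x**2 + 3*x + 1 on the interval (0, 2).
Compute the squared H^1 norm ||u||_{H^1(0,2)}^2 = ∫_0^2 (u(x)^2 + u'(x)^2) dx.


||u||_{H^1}^2 = 8432/63

The H^1 norm (squared) on an interval (0, L) is
  ||u||_{H^1}^2 = ∫_0^L u(x)^2 dx + ∫_0^L u'(x)^2 dx.
Compute u'(x) = 4*x**3 - 3*x**2 - 2*x + 3.
Then u(x)^2 = x**8 - 2*x**7 - x**6 + 8*x**5 - 3*x**4 - 8*x**3 + 7*x**2 + 6*x + 1 and u'(x)^2 = 16*x**6 - 24*x**5 - 7*x**4 + 36*x**3 - 14*x**2 - 12*x + 9.
Integrate each monomial from 0 to 2 using ∫_0^2 c·x^n dx = c·2^(n+1)/(n+1):
  ∫_0^2 u(x)^2 dx = ∫_0^2 (x^8 - 2*x^7 - x^6 + 8*x^5 - 3*x^4 - 8*x^3 + 7*x^2 + 6*x + 1) dx. Term by term:
    ∫_0^2 x^8 dx = 512/9;  ∫_0^2 -2*x^7 dx = -64;  ∫_0^2 -x^6 dx = -128/7;
    ∫_0^2 8*x^5 dx = 256/3;  ∫_0^2 -3*x^4 dx = -96/5;  ∫_0^2 -8*x^3 dx = -32;
    ∫_0^2 7*x^2 dx = 56/3;  ∫_0^2 6*x dx = 12;  ∫_0^2 1 dx = 2.
  Sum: 512/9 − 64 − 128/7 + 256/3 − 96/5 − 32 + 56/3 + 12 + 2 = 13042/315.
  ∫_0^2 u'(x)^2 dx = ∫_0^2 (16*x^6 - 24*x^5 - 7*x^4 + 36*x^3 - 14*x^2 - 12*x + 9) dx. Term by term:
    ∫_0^2 16*x^6 dx = 2048/7;  ∫_0^2 -24*x^5 dx = -256;  ∫_0^2 -7*x^4 dx = -224/5;
    ∫_0^2 36*x^3 dx = 144;  ∫_0^2 -14*x^2 dx = -112/3;  ∫_0^2 -12*x dx = -24;
    ∫_0^2 9 dx = 18.
  Sum: 2048/7 − 256 − 224/5 + 144 − 112/3 − 24 + 18 = 9706/105.
Adding: ||u||_{H^1}^2 = 13042/315 + 9706/105 = 8432/63.


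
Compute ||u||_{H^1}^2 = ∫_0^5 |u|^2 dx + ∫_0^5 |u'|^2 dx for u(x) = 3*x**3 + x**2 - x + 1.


||u||_{H^1}^2 = 3555260/21

The H^1 norm (squared) on an interval (0, L) is
  ||u||_{H^1}^2 = ∫_0^L u(x)^2 dx + ∫_0^L u'(x)^2 dx.
Compute u'(x) = 9*x**2 + 2*x - 1.
Then u(x)^2 = 9*x**6 + 6*x**5 - 5*x**4 + 4*x**3 + 3*x**2 - 2*x + 1 and u'(x)^2 = 81*x**4 + 36*x**3 - 14*x**2 - 4*x + 1.
Integrate each monomial from 0 to 5 using ∫_0^5 c·x^n dx = c·5^(n+1)/(n+1):
  ∫_0^5 u(x)^2 dx = ∫_0^5 (9*x^6 + 6*x^5 - 5*x^4 + 4*x^3 + 3*x^2 - 2*x + 1) dx. Term by term:
    ∫_0^5 9*x^6 dx = 703125/7;  ∫_0^5 6*x^5 dx = 15625;  ∫_0^5 -5*x^4 dx = -3125;
    ∫_0^5 4*x^3 dx = 625;  ∫_0^5 3*x^2 dx = 125;  ∫_0^5 -2*x dx = -25;
    ∫_0^5 1 dx = 5.
  Sum: 703125/7 + 15625 − 3125 + 625 + 125 − 25 + 5 = 795735/7.
  ∫_0^5 u'(x)^2 dx = ∫_0^5 (81*x^4 + 36*x^3 - 14*x^2 - 4*x + 1) dx. Term by term:
    ∫_0^5 81*x^4 dx = 50625;  ∫_0^5 36*x^3 dx = 5625;  ∫_0^5 -14*x^2 dx = -1750/3;
    ∫_0^5 -4*x dx = -50;  ∫_0^5 1 dx = 5.
  Sum: 50625 + 5625 − 1750/3 − 50 + 5 = 166865/3.
Adding: ||u||_{H^1}^2 = 795735/7 + 166865/3 = 3555260/21.


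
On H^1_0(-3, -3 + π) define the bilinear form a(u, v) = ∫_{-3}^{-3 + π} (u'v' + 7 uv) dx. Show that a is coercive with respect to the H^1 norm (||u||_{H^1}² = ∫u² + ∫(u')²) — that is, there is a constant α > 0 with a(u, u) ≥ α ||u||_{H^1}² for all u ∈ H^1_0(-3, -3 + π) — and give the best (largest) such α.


α = 1

Coercivity of a(·,·) on H^1_0(-3, -3 + π) means a(u, u) ≥ α ||u||_{H^1}² for every u ∈ H^1_0.
The interval has length L = π, and Poincaré/coercivity depend only on L. Here a(u, u) = ∫(u')² + (7)·∫u².
Here c = 7 ≥ 1, so a(u,u) = ∫(u')² + c∫u² ≥ ∫(u')² + ∫u² = ||u||_{H^1}², i.e. α = 1 works. No larger α is possible: a(u,u) ≥ α||u||_{H^1}² means (1−α)∫(u')² ≥ (α−c)∫u², and for the modes u_n = sin(nπ(x−x₀)/L) (x₀ the left endpoint) one has ∫u_n²/∫(u_n')² = (L/(nπ))² → 0, so a(u_n,u_n)/||u_n||_{H^1}² → 1. Hence the optimal constant is α = 1.
Therefore α = 1.


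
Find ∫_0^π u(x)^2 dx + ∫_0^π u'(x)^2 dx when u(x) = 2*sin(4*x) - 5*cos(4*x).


||u||_{H^1(0,π)}^2 = 493*π/2

u'(x) = 20*sin(4*x) + 8*cos(4*x).
Expand u² and (u')² and integrate term by term on (0, π), using: for integers n ≥ 1, ∫_0^π sin²(nx) dx = ∫_0^π cos²(nx) dx = π/2; for n ≠ n', ∫_0^π sin(nx)sin(n'x) dx = ∫_0^π cos(nx)cos(n'x) dx = 0; and by product-to-sum, ∫_0^π sin(nx)cos(n'x) dx = ½∫_0^π [sin((n+n')x) + sin((n−n')x)] dx, which is 0 when n+n' is even and 2n/(n²−n'²) when n+n' is odd (it need not vanish on (0, π)).
  u² squared terms: (-5)²·∫cos(4x)² dx = 25·π/2 = 25*π/2;  (2)²·∫sin(4x)² dx = 4·π/2 = 2*π.
  u² cross terms: 2·(-5)·(2)·∫cos(4x)·sin(4x) dx = -20·(0) = 0.
  So ∫_0^π u² dx = 25*π/2 + 2*π + 0 = 29*π/2.
  (u')² squared terms: (8)²·∫cos(4x)² dx = 64·π/2 = 32*π;  (20)²·∫sin(4x)² dx = 400·π/2 = 200*π.
  (u')² cross terms: 2·(8)·(20)·∫cos(4x)·sin(4x) dx = 320·(0) = 0.
  So ∫_0^π (u')² dx = 32*π + 200*π + 0 = 232*π.
||u||_{H^1}^2 = (29*π/2) + (232*π) = 493*π/2.


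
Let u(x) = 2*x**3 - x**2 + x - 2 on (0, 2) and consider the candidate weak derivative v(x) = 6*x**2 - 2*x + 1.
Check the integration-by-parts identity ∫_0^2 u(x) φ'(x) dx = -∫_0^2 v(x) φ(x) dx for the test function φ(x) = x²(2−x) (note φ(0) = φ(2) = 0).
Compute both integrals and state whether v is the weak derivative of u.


LHS = -164/15, RHS = -164/15. Yes, v = u' weakly.

u(x) = 2*x**3 - x**2 + x - 2, classical derivative u'(x) = 6*x**2 - 2*x + 1.
φ(x) = x²(2−x), so φ'(x) = x*(4 - 3*x).
Note φ(0) = φ(2) = 0, so the boundary term u·φ vanishes.
LHS = ∫_0^2 u(x) φ'(x) dx = ∫_0^2 (-6*x^5 + 11*x^4 - 7*x^3 + 10*x^2 - 8*x) dx. Term by term:
  ∫_0^2 -6*x^5 dx = -64;  ∫_0^2 11*x^4 dx = 352/5;  ∫_0^2 -7*x^3 dx = -28;
  ∫_0^2 10*x^2 dx = 80/3;  ∫_0^2 -8*x dx = -16.
Sum: -64 + 352/5 − 28 + 80/3 − 16 = -164/15.
So LHS = -164/15.
∫_0^2 v(x) φ(x) dx = ∫_0^2 (-6*x^5 + 14*x^4 - 5*x^3 + 2*x^2) dx. Term by term:
  ∫_0^2 -6*x^5 dx = -64;  ∫_0^2 14*x^4 dx = 448/5;  ∫_0^2 -5*x^3 dx = -20;
  ∫_0^2 2*x^2 dx = 16/3.
Sum: -64 + 448/5 − 20 + 16/3 = 164/15.
So RHS = -∫_0^2 v(x) φ(x) dx = -164/15.
LHS = RHS, so the identity holds for this test φ.
Moreover u is smooth here and v(x) = u'(x) = 6*x**2 - 2*x + 1 pointwise, so the identity holds for every test function. Hence v is the weak derivative of u.


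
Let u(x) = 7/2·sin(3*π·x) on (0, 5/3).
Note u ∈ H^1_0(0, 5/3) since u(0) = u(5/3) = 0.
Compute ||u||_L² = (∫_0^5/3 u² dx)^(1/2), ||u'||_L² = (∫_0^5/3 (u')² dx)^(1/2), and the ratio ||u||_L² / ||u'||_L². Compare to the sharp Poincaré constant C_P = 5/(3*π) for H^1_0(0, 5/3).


||u||_L² / ||u'||_L² = 1/(3*π) < C_P = 5/(3*π).

u(x) = 7/2·sin(3*π·x), so u'(x) = 21*π*cos(3*π*x)/2.
Writing u(x) = A·sin(kπx/L) with A = 7/2 and k = 5, use ∫_0^L sin²(kπx/L) dx = L/2 and ∫_0^L cos²(kπx/L) dx = L/2.
u² = 49/4·sin²(3*π·x) and (u')² = 441*π^2/4·cos²(3*π·x), and each of sin², cos² integrates to L/2 = 5/6 over (0, 5/3).
∫_0^5/3 u² dx = 245/24, so ||u||_L² = 7*sqrt(30)/12.
∫_0^5/3 (u')² dx = 735*π^2/8, so ||u'||_L² = 7*sqrt(30)*π/4.
Ratio ||u||_L² / ||u'||_L² = 1/(3*π).
Sharp Poincaré constant on H^1_0(0, 5/3) is C_P = L/π = 5/(3*π), achieved by sin(3*π/5·x).
This is the k = 5 harmonic; the ratio L/(kπ) is strictly less than C_P = L/π, consistent with the sharp inequality ||u||_L² ≤ C_P ||u'||_L².


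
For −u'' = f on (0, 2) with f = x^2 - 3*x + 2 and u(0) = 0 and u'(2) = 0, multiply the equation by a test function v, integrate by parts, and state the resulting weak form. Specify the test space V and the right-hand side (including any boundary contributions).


V = {v ∈ H^1(0, 2) : v(0) = 0} (test functions vanish at x = 0 where u is specified); weak form: ∫_0^2 u'v' dx = ∫_0^2 (x^2 - 3*x + 2) v dx for all v ∈ V.

Multiply both sides by a test function v and integrate from 0 to 2:
  ∫_0^2 −u''(x) v(x) dx = ∫_0^2 f(x) v(x) dx.
Integrate the LHS by parts once:
  ∫_0^2 −u'' v dx = −[u'(x) v(x)]_0^2 + ∫_0^2 u'(x) v'(x) dx.
Thus ∫_0^2 u'(x) v'(x) dx = ∫_0^2 f(x) v(x) dx + [u'(x) v(x)]_0^2.
Choose V so that boundary terms are either known or forced to vanish.
Mixed BC: u(0) = 0 (Dirichlet) and u'(2) = 0 (Neumann). Define V = {v ∈ H^1(0, 2) : v(0) = 0}. Then [u' v]_0^2 = u'(2)·v(2) − u'(0)·0 = 0.
Weak formulation: find u (satisfying any essential BC) such that ∫_0^2 u'(x) v'(x) dx = ∫_0^2 f v dx for all v ∈ V (Dirichlet at 0 absorbed into V; the Neumann datum at x = 2 is zero, so no boundary term remains).
Substituting f(x) = x^2 - 3*x + 2, the right-hand side is ∫_0^2 (x^2 - 3*x + 2) v dx.


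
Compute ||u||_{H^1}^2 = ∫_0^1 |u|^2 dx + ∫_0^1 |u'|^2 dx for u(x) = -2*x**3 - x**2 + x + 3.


||u||_{H^1}^2 = 3571/210

The H^1 norm (squared) on an interval (0, L) is
  ||u||_{H^1}^2 = ∫_0^L u(x)^2 dx + ∫_0^L u'(x)^2 dx.
Compute u'(x) = -6*x**2 - 2*x + 1.
Then u(x)^2 = 4*x**6 + 4*x**5 - 3*x**4 - 14*x**3 - 5*x**2 + 6*x + 9 and u'(x)^2 = 36*x**4 + 24*x**3 - 8*x**2 - 4*x + 1.
Integrate each monomial from 0 to 1 using ∫_0^1 c·x^n dx = c·1^(n+1)/(n+1):
  ∫_0^1 u(x)^2 dx = ∫_0^1 (4*x^6 + 4*x^5 - 3*x^4 - 14*x^3 - 5*x^2 + 6*x + 9) dx. Term by term:
    ∫_0^1 4*x^6 dx = 4/7;  ∫_0^1 4*x^5 dx = 2/3;  ∫_0^1 -3*x^4 dx = -3/5;
    ∫_0^1 -14*x^3 dx = -7/2;  ∫_0^1 -5*x^2 dx = -5/3;  ∫_0^1 6*x dx = 3;
    ∫_0^1 9 dx = 9.
  Sum: 4/7 + 2/3 − 3/5 − 7/2 − 5/3 + 3 + 9 = 523/70.
  ∫_0^1 u'(x)^2 dx = ∫_0^1 (36*x^4 + 24*x^3 - 8*x^2 - 4*x + 1) dx. Term by term:
    ∫_0^1 36*x^4 dx = 36/5;  ∫_0^1 24*x^3 dx = 6;  ∫_0^1 -8*x^2 dx = -8/3;
    ∫_0^1 -4*x dx = -2;  ∫_0^1 1 dx = 1.
  Sum: 36/5 + 6 − 8/3 − 2 + 1 = 143/15.
Adding: ||u||_{H^1}^2 = 523/70 + 143/15 = 3571/210.
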